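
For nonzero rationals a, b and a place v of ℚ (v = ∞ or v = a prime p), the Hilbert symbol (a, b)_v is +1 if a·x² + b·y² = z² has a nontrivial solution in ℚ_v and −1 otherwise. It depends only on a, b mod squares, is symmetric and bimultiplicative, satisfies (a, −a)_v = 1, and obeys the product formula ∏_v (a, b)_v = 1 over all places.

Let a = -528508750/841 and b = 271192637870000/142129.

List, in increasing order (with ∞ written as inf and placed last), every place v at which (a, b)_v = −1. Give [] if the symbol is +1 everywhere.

Mod squares: a ≡ -2926, b ≡ 323. Check v ∈ {∞, 2, 5, 7, 11, 13, 17, 19, 29}.
v=19: a=19^1·(≡7), b=19^1·(≡11) mod 19; (7|19)=+1, (11|19)=+1; (−1)^{1·1·9}·(+1)^1·(+1)^1 = -1.
v=∞: -2926 < 0 and 323 > 0  ⇒  (a,b)_∞ = +1.
v=13: a=13^0·(≡4), b=13^-2·(≡6) mod 13; (4|13)=+1, (6|13)=-1; (−1)^{0·-2·6}·(+1)^-2·(-1)^0 = +1.
v=11: a=11^1·(≡9), b=11^2·(≡4) mod 11; (9|11)=+1, (4|11)=+1; (−1)^{1·2·5}·(+1)^2·(+1)^1 = +1.
v=29: a=29^-2·(≡10), b=29^-2·(≡4) mod 29; (10|29)=-1, (4|29)=+1; (−1)^{-2·-2·14}·(-1)^-2·(+1)^-2 = +1.
v=2: v_2(a)=1, v_2(b)=4; units ≡ 1, 3 (mod 8); ε·ε+αω+βω = 0·1+1·1+4·0 ≡ 1  ⇒  (a,b)_2 = -1.
v=5: a=5^4·(≡1), b=5^4·(≡3) mod 5; (1|5)=+1, (3|5)=-1; (−1)^{4·4·2}·(+1)^4·(-1)^4 = +1.
v=17: a=17^2·(≡1), b=17^3·(≡9) mod 17; (1|17)=+1, (9|17)=+1; (−1)^{2·3·8}·(+1)^3·(+1)^2 = +1.
v=7: a=7^1·(≡1), b=7^4·(≡2) mod 7; (1|7)=+1, (2|7)=+1; (−1)^{1·4·3}·(+1)^4·(+1)^1 = +1.
(-2926, 323 / ℚ) ramifies at {2, 19}: a division algebra.

[2, 19]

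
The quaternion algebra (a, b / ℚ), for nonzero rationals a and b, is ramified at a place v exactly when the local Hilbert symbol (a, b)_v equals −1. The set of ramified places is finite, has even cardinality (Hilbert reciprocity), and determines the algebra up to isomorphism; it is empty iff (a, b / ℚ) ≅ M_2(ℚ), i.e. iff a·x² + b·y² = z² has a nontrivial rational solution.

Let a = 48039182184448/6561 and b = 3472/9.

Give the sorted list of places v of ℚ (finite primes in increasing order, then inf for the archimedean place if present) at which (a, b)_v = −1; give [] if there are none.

Mod squares: a ≡ 5083, b ≡ 217. Check v ∈ {∞, 2, 3, 7, 13, 17, 23, 31}.
v=∞: 5083 > 0 and 217 > 0  ⇒  (a,b)_∞ = +1.
v=17: a=17^1·(≡3), b=17^0·(≡8) mod 17; (3|17)=-1, (8|17)=+1; (−1)^{1·0·8}·(-1)^0·(+1)^1 = +1.
v=31: a=31^2·(≡22), b=31^1·(≡9) mod 31; (22|31)=-1, (9|31)=+1; (−1)^{2·1·15}·(-1)^1·(+1)^2 = -1.
v=7: a=7^4·(≡1), b=7^1·(≡3) mod 7; (1|7)=+1, (3|7)=-1; (−1)^{4·1·3}·(+1)^1·(-1)^4 = +1.
v=3: a=3^-8·(≡1), b=3^-2·(≡1) mod 3; (1|3)=+1, (1|3)=+1; (−1)^{-8·-2·1}·(+1)^-2·(+1)^-8 = +1.
v=13: a=13^1·(≡12), b=13^0·(≡3) mod 13; (12|13)=+1, (3|13)=+1; (−1)^{1·0·6}·(+1)^0·(+1)^1 = +1.
v=2: v_2(a)=12, v_2(b)=4; units ≡ 3, 1 (mod 8); ε·ε+αω+βω = 1·0+12·0+4·1 ≡ 0  ⇒  (a,b)_2 = +1.
v=23: a=23^1·(≡20), b=23^0·(≡5) mod 23; (20|23)=-1, (5|23)=-1; (−1)^{1·0·11}·(-1)^0·(-1)^1 = -1.
(5083, 217 / ℚ) ramifies at {23, 31}: a division algebra.

[23, 31]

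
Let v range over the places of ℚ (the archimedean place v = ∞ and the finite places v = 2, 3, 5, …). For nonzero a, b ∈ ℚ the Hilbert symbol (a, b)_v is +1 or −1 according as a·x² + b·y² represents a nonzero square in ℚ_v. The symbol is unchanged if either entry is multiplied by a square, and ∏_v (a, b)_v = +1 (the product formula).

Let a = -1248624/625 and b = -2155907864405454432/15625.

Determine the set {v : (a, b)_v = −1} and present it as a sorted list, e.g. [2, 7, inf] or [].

[3, 13, 19, 23, 37, inf]

Mod squares: a ≡ -8671, b ≡ -36574278. Check v ∈ {∞, 2, 3, 5, 7, 13, 19, 23, 29, 37}.
v=37: a=37^0·(≡24), b=37^1·(≡17) mod 37; (24|37)=-1, (17|37)=-1; (−1)^{0·1·18}·(-1)^1·(-1)^0 = -1.
v=∞: -8671 < 0 and -36574278 < 0  ⇒  (a,b)_∞ = -1.
v=3: a=3^2·(≡2), b=3^1·(≡1) mod 3; (2|3)=-1, (1|3)=+1; (−1)^{2·1·1}·(-1)^1·(+1)^2 = -1.
v=19: a=19^0·(≡10), b=19^1·(≡7) mod 19; (10|19)=-1, (7|19)=+1; (−1)^{0·1·9}·(-1)^1·(+1)^0 = -1.
v=23: a=23^1·(≡21), b=23^3·(≡10) mod 23; (21|23)=-1, (10|23)=-1; (−1)^{1·3·11}·(-1)^3·(-1)^1 = -1.
v=29: a=29^1·(≡6), b=29^3·(≡28) mod 29; (6|29)=+1, (28|29)=+1; (−1)^{1·3·14}·(+1)^3·(+1)^1 = +1.
v=5: a=5^-4·(≡1), b=5^-6·(≡3) mod 5; (1|5)=+1, (3|5)=-1; (−1)^{-4·-6·2}·(+1)^-6·(-1)^-4 = +1.
v=2: v_2(a)=4, v_2(b)=5; units ≡ 1, 5 (mod 8); ε·ε+αω+βω = 0·0+4·1+5·0 ≡ 0  ⇒  (a,b)_2 = +1.
v=13: a=13^1·(≡9), b=13^3·(≡2) mod 13; (9|13)=+1, (2|13)=-1; (−1)^{1·3·6}·(+1)^3·(-1)^1 = -1.
v=7: a=7^0·(≡4), b=7^2·(≡1) mod 7; (4|7)=+1, (1|7)=+1; (−1)^{0·2·3}·(+1)^2·(+1)^0 = +1.
(-8671, -36574278 / ℚ) ramifies at {3, 13, 19, 23, 37, ∞}: a division algebra.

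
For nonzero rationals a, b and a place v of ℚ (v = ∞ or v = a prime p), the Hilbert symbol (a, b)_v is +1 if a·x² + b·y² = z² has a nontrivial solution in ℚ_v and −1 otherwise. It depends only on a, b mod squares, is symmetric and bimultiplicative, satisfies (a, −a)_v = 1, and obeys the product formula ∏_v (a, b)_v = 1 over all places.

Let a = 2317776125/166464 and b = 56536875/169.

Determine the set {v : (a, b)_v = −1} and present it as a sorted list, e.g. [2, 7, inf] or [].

[7, 19, 23, 41]

(a, b) ≡ (33005, 19) mod (ℚ^×)²; places V = {2, 3, 5, 7, 13, 17, 19, 23, 41, 53, ∞}.
(a,b)_17: α=-2, u≡8; β=0, v≡8 (mod 17); (8|17)=+1, (8|17)=+1; sign (−1)^0·+1^0·+1^-2 = +1.
(a,b)_2: α=-6, β=0; u≡5, v≡3 (mod 8); ε(u)ε(v)=0·1, αω(v)=-6·1, βω(u)=0·1; sum ≡ 0  ⇒  +1.
(a,b)_23: α=1, u≡13; β=2, v≡5 (mod 23); (13|23)=+1, (5|23)=-1; sign (−1)^0·+1^2·-1^1 = -1.
(a,b)_13: α=0, u≡11; β=-2, v≡5 (mod 13); (11|13)=-1, (5|13)=-1; sign (−1)^0·-1^-2·-1^0 = +1.
(a,b)_7: α=1, u≡1; β=0, v≡3 (mod 7); (1|7)=+1, (3|7)=-1; sign (−1)^0·+1^0·-1^1 = -1.
(a,b)_41: α=1, u≡30; β=0, v≡26 (mod 41); (30|41)=-1, (26|41)=-1; sign (−1)^0·-1^0·-1^1 = -1.
(a,b)_3: α=-2, u≡2; β=2, v≡1 (mod 3); (2|3)=-1, (1|3)=+1; sign (−1)^0·-1^2·+1^-2 = +1.
(a,b)_19: α=0, u≡8; β=1, v≡11 (mod 19); (8|19)=-1, (11|19)=+1; sign (−1)^0·-1^1·+1^0 = -1.
(a,b)_53: α=2, u≡33; β=0, v≡45 (mod 53); (33|53)=-1, (45|53)=-1; sign (−1)^0·-1^0·-1^2 = +1.
(a,b)_∞: sgn(33005)=+, sgn(19)=+, so +1.
(a,b)_5: α=3, u≡1; β=4, v≡1 (mod 5); (1|5)=+1, (1|5)=+1; sign (−1)^0·+1^4·+1^3 = +1.
|Ram(33005, 19)| = 4, even; anisotropic at {7, 19, 23, 41}.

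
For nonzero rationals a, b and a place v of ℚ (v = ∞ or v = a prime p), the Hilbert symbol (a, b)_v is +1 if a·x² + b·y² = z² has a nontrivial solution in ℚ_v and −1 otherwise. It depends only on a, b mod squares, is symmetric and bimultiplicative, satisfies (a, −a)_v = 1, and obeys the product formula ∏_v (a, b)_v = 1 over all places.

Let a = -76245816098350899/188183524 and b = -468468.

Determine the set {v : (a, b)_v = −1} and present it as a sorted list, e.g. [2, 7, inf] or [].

[11, inf]

Mod squares: a ≡ -91, b ≡ -77. Check v ∈ {∞, 2, 3, 7, 11, 13, 17, 19}.
v=∞: -91 < 0 and -77 < 0  ⇒  (a,b)_∞ = -1.
v=7: a=7^5·(≡4), b=7^1·(≡3) mod 7; (4|7)=+1, (3|7)=-1; (−1)^{5·1·3}·(+1)^1·(-1)^5 = +1.
v=3: a=3^10·(≡2), b=3^2·(≡1) mod 3; (2|3)=-1, (1|3)=+1; (−1)^{10·2·1}·(-1)^2·(+1)^10 = +1.
v=11: a=11^2·(≡2), b=11^1·(≡4) mod 11; (2|11)=-1, (4|11)=+1; (−1)^{2·1·5}·(-1)^1·(+1)^2 = -1.
v=13: a=13^3·(≡8), b=13^2·(≡10) mod 13; (8|13)=-1, (10|13)=+1; (−1)^{3·2·6}·(-1)^2·(+1)^3 = +1.
v=2: v_2(a)=-2, v_2(b)=2; units ≡ 5, 3 (mod 8); ε·ε+αω+βω = 0·1+-2·1+2·1 ≡ 0  ⇒  (a,b)_2 = +1.
v=19: a=19^-6·(≡17), b=19^0·(≡15) mod 19; (17|19)=+1, (15|19)=-1; (−1)^{-6·0·9}·(+1)^0·(-1)^-6 = +1.
v=17: a=17^2·(≡10), b=17^0·(≡1) mod 17; (10|17)=-1, (1|17)=+1; (−1)^{2·0·8}·(-1)^0·(+1)^2 = +1.
(-91, -77 / ℚ) ramifies at {11, ∞}: a division algebra.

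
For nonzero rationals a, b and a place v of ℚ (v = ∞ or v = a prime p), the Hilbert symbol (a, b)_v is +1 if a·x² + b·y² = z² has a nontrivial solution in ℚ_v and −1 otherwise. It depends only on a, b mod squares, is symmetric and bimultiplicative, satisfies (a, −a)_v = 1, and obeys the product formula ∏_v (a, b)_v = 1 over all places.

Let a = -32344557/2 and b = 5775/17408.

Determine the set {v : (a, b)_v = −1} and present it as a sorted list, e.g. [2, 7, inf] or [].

[2, 17]

(a, b) ≡ (-714, 3927) mod (ℚ^×)²; places V = {2, 3, 5, 7, 11, 17, 43, ∞}.
(a,b)_17: α=1, u≡1; β=-1, v≡3 (mod 17); (1|17)=+1, (3|17)=-1; sign (−1)^0·+1^-1·-1^1 = -1.
(a,b)_3: α=1, u≡2; β=1, v≡1 (mod 3); (2|3)=-1, (1|3)=+1; sign (−1)^1·-1^1·+1^1 = +1.
(a,b)_43: α=2, u≡4; β=0, v≡35 (mod 43); (4|43)=+1, (35|43)=+1; sign (−1)^0·+1^0·+1^2 = +1.
(a,b)_5: α=0, u≡4; β=2, v≡2 (mod 5); (4|5)=+1, (2|5)=-1; sign (−1)^0·+1^2·-1^0 = +1.
(a,b)_2: α=-1, β=-10; u≡3, v≡7 (mod 8); ε(u)ε(v)=1·1, αω(v)=-1·0, βω(u)=-10·1; sum ≡ 1  ⇒  -1.
(a,b)_11: α=0, u≡4; β=1, v≡5 (mod 11); (4|11)=+1, (5|11)=+1; sign (−1)^0·+1^1·+1^0 = +1.
(a,b)_∞: sgn(-714)=−, sgn(3927)=+, so +1.
(a,b)_7: α=3, u≡6; β=1, v≡1 (mod 7); (6|7)=-1, (1|7)=+1; sign (−1)^1·-1^1·+1^3 = +1.
|Ram(-714, 3927)| = 2, even; anisotropic at {2, 17}.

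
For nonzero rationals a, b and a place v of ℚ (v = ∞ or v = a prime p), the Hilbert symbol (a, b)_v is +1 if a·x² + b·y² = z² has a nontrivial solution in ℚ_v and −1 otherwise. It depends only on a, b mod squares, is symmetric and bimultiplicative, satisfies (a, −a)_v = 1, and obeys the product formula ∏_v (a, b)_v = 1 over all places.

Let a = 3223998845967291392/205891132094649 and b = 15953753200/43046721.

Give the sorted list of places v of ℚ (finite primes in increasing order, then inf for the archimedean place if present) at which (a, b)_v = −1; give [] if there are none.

[23, 43]

Mod squares: a ≡ 214613, b ≡ 7. Check v ∈ {∞, 2, 3, 5, 7, 11, 13, 23, 31, 43}.
v=∞: 214613 > 0 and 7 > 0  ⇒  (a,b)_∞ = +1.
v=31: a=31^1·(≡5), b=31^2·(≡25) mod 31; (5|31)=+1, (25|31)=+1; (−1)^{1·2·15}·(+1)^2·(+1)^1 = +1.
v=13: a=13^2·(≡10), b=13^0·(≡7) mod 13; (10|13)=+1, (7|13)=-1; (−1)^{2·0·6}·(+1)^0·(-1)^2 = +1.
v=23: a=23^1·(≡12), b=23^0·(≡15) mod 23; (12|23)=+1, (15|23)=-1; (−1)^{1·0·11}·(+1)^0·(-1)^1 = -1.
v=11: a=11^6·(≡5), b=11^2·(≡7) mod 11; (5|11)=+1, (7|11)=-1; (−1)^{6·2·5}·(+1)^2·(-1)^6 = +1.
v=2: v_2(a)=10, v_2(b)=4; units ≡ 5, 7 (mod 8); ε·ε+αω+βω = 0·1+10·0+4·1 ≡ 0  ⇒  (a,b)_2 = +1.
v=3: a=3^-30·(≡2), b=3^-16·(≡1) mod 3; (2|3)=-1, (1|3)=+1; (−1)^{-30·-16·1}·(-1)^-16·(+1)^-30 = +1.
v=5: a=5^0·(≡3), b=5^2·(≡3) mod 5; (3|5)=-1, (3|5)=-1; (−1)^{0·2·2}·(-1)^2·(-1)^0 = +1.
v=7: a=7^3·(≡5), b=7^3·(≡1) mod 7; (5|7)=-1, (1|7)=+1; (−1)^{3·3·3}·(-1)^3·(+1)^3 = +1.
v=43: a=43^1·(≡32), b=43^0·(≡8) mod 43; (32|43)=-1, (8|43)=-1; (−1)^{1·0·21}·(-1)^0·(-1)^1 = -1.
Ram(214613, 7) = {23, 43}; no ℚ_23-point on the conic.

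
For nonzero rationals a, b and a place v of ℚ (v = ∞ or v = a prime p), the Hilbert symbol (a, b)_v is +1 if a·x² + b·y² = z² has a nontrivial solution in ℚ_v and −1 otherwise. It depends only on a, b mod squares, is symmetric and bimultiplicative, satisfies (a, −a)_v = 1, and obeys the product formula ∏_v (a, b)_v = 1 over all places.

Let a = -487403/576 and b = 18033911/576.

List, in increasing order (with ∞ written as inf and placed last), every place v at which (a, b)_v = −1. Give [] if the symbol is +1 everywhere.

[29, 37]

(a, b) ≡ (-203, 7511) mod (ℚ^×)²; places V = {2, 3, 7, 29, 37, ∞}.
(a,b)_2: α=-6, β=-6; u≡5, v≡7 (mod 8); ε(u)ε(v)=0·1, αω(v)=-6·0, βω(u)=-6·1; sum ≡ 0  ⇒  +1.
(a,b)_7: α=5, u≡3; β=5, v≡1 (mod 7); (3|7)=-1, (1|7)=+1; sign (−1)^1·-1^5·+1^5 = +1.
(a,b)_37: α=0, u≡14; β=1, v≡23 (mod 37); (14|37)=-1, (23|37)=-1; sign (−1)^0·-1^1·-1^0 = -1.
(a,b)_3: α=-2, u≡1; β=-2, v≡2 (mod 3); (1|3)=+1, (2|3)=-1; sign (−1)^0·+1^-2·-1^-2 = +1.
(a,b)_∞: sgn(-203)=−, sgn(7511)=+, so +1.
(a,b)_29: α=1, u≡4; β=1, v≡26 (mod 29); (4|29)=+1, (26|29)=-1; sign (−1)^0·+1^1·-1^1 = -1.
(-203, 7511 / ℚ) ramifies at {29, 37}: a division algebra.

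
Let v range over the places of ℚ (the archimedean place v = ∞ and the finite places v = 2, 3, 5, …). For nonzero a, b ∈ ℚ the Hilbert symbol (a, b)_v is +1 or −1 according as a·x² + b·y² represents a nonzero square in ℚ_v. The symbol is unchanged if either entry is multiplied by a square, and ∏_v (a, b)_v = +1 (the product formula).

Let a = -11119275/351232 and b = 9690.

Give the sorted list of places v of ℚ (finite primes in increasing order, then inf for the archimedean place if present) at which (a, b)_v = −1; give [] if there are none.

[2, 3, 5, 17]

Mod squares: a ≡ -133, b ≡ 9690. Check v ∈ {∞, 2, 3, 5, 7, 17, 19}.
v=17: a=17^2·(≡11), b=17^1·(≡9) mod 17; (11|17)=-1, (9|17)=+1; (−1)^{2·1·8}·(-1)^1·(+1)^2 = -1.
v=3: a=3^4·(≡2), b=3^1·(≡2) mod 3; (2|3)=-1, (2|3)=-1; (−1)^{4·1·1}·(-1)^1·(-1)^4 = -1.
v=19: a=19^1·(≡3), b=19^1·(≡16) mod 19; (3|19)=-1, (16|19)=+1; (−1)^{1·1·9}·(-1)^1·(+1)^1 = +1.
v=7: a=7^-3·(≡4), b=7^0·(≡2) mod 7; (4|7)=+1, (2|7)=+1; (−1)^{-3·0·3}·(+1)^0·(+1)^-3 = +1.
v=2: v_2(a)=-10, v_2(b)=1; units ≡ 3, 5 (mod 8); ε·ε+αω+βω = 1·0+-10·1+1·1 ≡ 1  ⇒  (a,b)_2 = -1.
v=∞: -133 < 0 and 9690 > 0  ⇒  (a,b)_∞ = +1.
v=5: a=5^2·(≡2), b=5^1·(≡3) mod 5; (2|5)=-1, (3|5)=-1; (−1)^{2·1·2}·(-1)^1·(-1)^2 = -1.
Ram(-133, 9690) = {2, 3, 5, 17}; no ℚ_2-point on the conic.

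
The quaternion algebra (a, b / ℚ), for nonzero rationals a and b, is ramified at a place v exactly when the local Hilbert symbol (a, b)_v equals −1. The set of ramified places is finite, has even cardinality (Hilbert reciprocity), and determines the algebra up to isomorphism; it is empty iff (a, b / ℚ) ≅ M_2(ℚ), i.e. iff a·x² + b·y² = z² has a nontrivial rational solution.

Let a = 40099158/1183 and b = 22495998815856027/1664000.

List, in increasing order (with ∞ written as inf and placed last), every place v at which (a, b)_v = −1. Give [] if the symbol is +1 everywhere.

[2, 3, 7, 11]

Mod squares: a ≡ 714, b ≡ 12155. Check v ∈ {∞, 2, 3, 5, 7, 11, 13, 17, 19}.
v=17: a=17^1·(≡16), b=17^3·(≡16) mod 17; (16|17)=+1, (16|17)=+1; (−1)^{1·3·8}·(+1)^3·(+1)^1 = +1.
v=7: a=7^-1·(≡1), b=7^6·(≡6) mod 7; (1|7)=+1, (6|7)=-1; (−1)^{-1·6·3}·(+1)^6·(-1)^-1 = -1.
v=13: a=13^-2·(≡3), b=13^-1·(≡10) mod 13; (3|13)=+1, (10|13)=+1; (−1)^{-2·-1·6}·(+1)^-1·(+1)^-2 = +1.
v=2: v_2(a)=1, v_2(b)=-10; units ≡ 5, 3 (mod 8); ε·ε+αω+βω = 0·1+1·1+-10·1 ≡ 1  ⇒  (a,b)_2 = -1.
v=∞: 714 > 0 and 12155 > 0  ⇒  (a,b)_∞ = +1.
v=5: a=5^0·(≡1), b=5^-3·(≡1) mod 5; (1|5)=+1, (1|5)=+1; (−1)^{0·-3·2}·(+1)^-3·(+1)^0 = +1.
v=3: a=3^3·(≡1), b=3^4·(≡2) mod 3; (1|3)=+1, (2|3)=-1; (−1)^{3·4·1}·(+1)^4·(-1)^3 = -1.
v=19: a=19^2·(≡16), b=19^2·(≡2) mod 19; (16|19)=+1, (2|19)=-1; (−1)^{2·2·9}·(+1)^2·(-1)^2 = +1.
v=11: a=11^2·(≡2), b=11^3·(≡5) mod 11; (2|11)=-1, (5|11)=+1; (−1)^{2·3·5}·(-1)^3·(+1)^2 = -1.
|Ram(714, 12155)| = 4, even; anisotropic at {2, 3, 7, 11}.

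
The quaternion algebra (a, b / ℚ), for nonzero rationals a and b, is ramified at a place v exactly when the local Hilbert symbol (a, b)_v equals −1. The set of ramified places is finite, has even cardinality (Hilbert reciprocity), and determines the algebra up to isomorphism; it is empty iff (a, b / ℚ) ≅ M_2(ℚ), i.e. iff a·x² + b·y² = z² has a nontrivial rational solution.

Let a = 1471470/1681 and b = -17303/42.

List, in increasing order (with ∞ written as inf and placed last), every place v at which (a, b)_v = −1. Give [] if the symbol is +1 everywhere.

Mod squares: a ≡ 30030, b ≡ -6006. Check v ∈ {∞, 2, 3, 5, 7, 11, 13, 41}.
v=2: v_2(a)=1, v_2(b)=-1; units ≡ 7, 5 (mod 8); ε·ε+αω+βω = 1·0+1·1+-1·0 ≡ 1  ⇒  (a,b)_2 = -1.
v=41: a=41^-2·(≡21), b=41^0·(≡40) mod 41; (21|41)=+1, (40|41)=+1; (−1)^{-2·0·20}·(+1)^0·(+1)^-2 = +1.
v=5: a=5^1·(≡4), b=5^0·(≡1) mod 5; (4|5)=+1, (1|5)=+1; (−1)^{1·0·2}·(+1)^0·(+1)^1 = +1.
v=13: a=13^1·(≡3), b=13^1·(≡7) mod 13; (3|13)=+1, (7|13)=-1; (−1)^{1·1·6}·(+1)^1·(-1)^1 = -1.
v=11: a=11^1·(≡6), b=11^3·(≡1) mod 11; (6|11)=-1, (1|11)=+1; (−1)^{1·3·5}·(-1)^3·(+1)^1 = +1.
v=∞: 30030 > 0 and -6006 < 0  ⇒  (a,b)_∞ = +1.
v=3: a=3^1·(≡2), b=3^-1·(≡2) mod 3; (2|3)=-1, (2|3)=-1; (−1)^{1·-1·1}·(-1)^-1·(-1)^1 = -1.
v=7: a=7^3·(≡6), b=7^-1·(≡6) mod 7; (6|7)=-1, (6|7)=-1; (−1)^{3·-1·3}·(-1)^-1·(-1)^3 = -1.
|Ram(30030, -6006)| = 4, even; anisotropic at {2, 3, 7, 13}.

[2, 3, 7, 13]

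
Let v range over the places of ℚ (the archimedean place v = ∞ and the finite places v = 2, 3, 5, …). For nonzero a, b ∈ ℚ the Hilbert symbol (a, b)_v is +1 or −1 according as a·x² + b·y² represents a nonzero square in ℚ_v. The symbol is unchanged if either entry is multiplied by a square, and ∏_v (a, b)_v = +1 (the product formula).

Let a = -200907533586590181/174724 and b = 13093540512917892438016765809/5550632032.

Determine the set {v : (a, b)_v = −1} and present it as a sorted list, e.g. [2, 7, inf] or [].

[17, 37]

(a, b) ≡ (-29, 401302) mod (ℚ^×)²; places V = {2, 3, 11, 13, 17, 19, 29, 37, ∞}.
(a,b)_∞: sgn(-29)=−, sgn(401302)=+, so +1.
(a,b)_2: α=-2, β=-5; u≡3, v≡3 (mod 8); ε(u)ε(v)=1·1, αω(v)=-2·1, βω(u)=-5·1; sum ≡ 0  ⇒  +1.
(a,b)_11: α=-2, u≡4; β=-3, v≡8 (mod 11); (4|11)=+1, (8|11)=-1; sign (−1)^0·+1^-3·-1^-2 = +1.
(a,b)_3: α=6, u≡1; β=12, v≡1 (mod 3); (1|3)=+1, (1|3)=+1; sign (−1)^0·+1^12·+1^6 = +1.
(a,b)_13: α=4, u≡10; β=6, v≡2 (mod 13); (10|13)=+1, (2|13)=-1; sign (−1)^0·+1^6·-1^4 = +1.
(a,b)_17: α=2, u≡3; β=3, v≡5 (mod 17); (3|17)=-1, (5|17)=-1; sign (−1)^0·-1^3·-1^2 = -1.
(a,b)_29: α=3, u≡9; β=5, v≡7 (mod 29); (9|29)=+1, (7|29)=+1; sign (−1)^0·+1^5·+1^3 = +1.
(a,b)_19: α=-2, u≡9; β=-4, v≡10 (mod 19); (9|19)=+1, (10|19)=-1; sign (−1)^0·+1^-4·-1^-2 = +1.
(a,b)_37: α=2, u≡35; β=3, v≡18 (mod 37); (35|37)=-1, (18|37)=-1; sign (−1)^0·-1^3·-1^2 = -1.
Ram(-29, 401302) = {17, 37}; no ℚ_17-point on the conic.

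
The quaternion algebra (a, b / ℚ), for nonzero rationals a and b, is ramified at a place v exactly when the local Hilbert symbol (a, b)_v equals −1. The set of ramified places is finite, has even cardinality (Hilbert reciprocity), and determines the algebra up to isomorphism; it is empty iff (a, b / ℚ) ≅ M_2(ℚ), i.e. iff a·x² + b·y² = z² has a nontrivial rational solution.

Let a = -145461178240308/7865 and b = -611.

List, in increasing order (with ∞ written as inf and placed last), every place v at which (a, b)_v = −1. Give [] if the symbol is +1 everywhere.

Mod squares: a ≡ -113826245, b ≡ -611. Check v ∈ {∞, 2, 3, 5, 7, 11, 13, 19, 31, 37, 47, 53}.
v=13: a=13^-1·(≡10), b=13^1·(≡5) mod 13; (10|13)=+1, (5|13)=-1; (−1)^{-1·1·6}·(+1)^1·(-1)^-1 = -1.
v=47: a=47^1·(≡12), b=47^1·(≡34) mod 47; (12|47)=+1, (34|47)=+1; (−1)^{1·1·23}·(+1)^1·(+1)^1 = -1.
v=7: a=7^4·(≡5), b=7^0·(≡5) mod 7; (5|7)=-1, (5|7)=-1; (−1)^{4·0·3}·(-1)^0·(-1)^4 = +1.
v=∞: -113826245 < 0 and -611 < 0  ⇒  (a,b)_∞ = -1.
v=11: a=11^-2·(≡7), b=11^0·(≡5) mod 11; (7|11)=-1, (5|11)=+1; (−1)^{-2·0·5}·(-1)^0·(+1)^-2 = +1.
v=37: a=37^1·(≡17), b=37^0·(≡18) mod 37; (17|37)=-1, (18|37)=-1; (−1)^{1·0·18}·(-1)^0·(-1)^1 = -1.
v=2: v_2(a)=2, v_2(b)=0; units ≡ 3, 5 (mod 8); ε·ε+αω+βω = 1·0+2·1+0·1 ≡ 0  ⇒  (a,b)_2 = +1.
v=31: a=31^2·(≡9), b=31^0·(≡9) mod 31; (9|31)=+1, (9|31)=+1; (−1)^{2·0·15}·(+1)^0·(+1)^2 = +1.
v=3: a=3^2·(≡1), b=3^0·(≡1) mod 3; (1|3)=+1, (1|3)=+1; (−1)^{2·0·1}·(+1)^0·(+1)^2 = +1.
v=5: a=5^-1·(≡4), b=5^0·(≡4) mod 5; (4|5)=+1, (4|5)=+1; (−1)^{-1·0·2}·(+1)^0·(+1)^-1 = +1.
v=53: a=53^1·(≡16), b=53^0·(≡25) mod 53; (16|53)=+1, (25|53)=+1; (−1)^{1·0·26}·(+1)^0·(+1)^1 = +1.
v=19: a=19^1·(≡4), b=19^0·(≡16) mod 19; (4|19)=+1, (16|19)=+1; (−1)^{1·0·9}·(+1)^0·(+1)^1 = +1.
(-113826245, -611 / ℚ) ramifies at {13, 37, 47, ∞}: a division algebra.

[13, 37, 47, inf]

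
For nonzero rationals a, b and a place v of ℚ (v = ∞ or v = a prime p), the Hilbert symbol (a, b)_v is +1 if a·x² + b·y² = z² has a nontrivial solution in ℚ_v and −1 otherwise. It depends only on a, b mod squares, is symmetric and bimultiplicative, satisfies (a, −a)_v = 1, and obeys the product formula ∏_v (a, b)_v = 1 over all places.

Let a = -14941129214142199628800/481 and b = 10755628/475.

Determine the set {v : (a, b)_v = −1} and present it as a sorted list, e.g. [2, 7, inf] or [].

Mod squares: a ≡ -9615506017, b ≡ 96577. Check v ∈ {∞, 2, 5, 13, 17, 19, 23, 29, 37, 41, 43}.
v=19: a=19^2·(≡12), b=19^-1·(≡18) mod 19; (12|19)=-1, (18|19)=-1; (−1)^{2·-1·9}·(-1)^-1·(-1)^2 = -1.
v=29: a=29^1·(≡20), b=29^0·(≡23) mod 29; (20|29)=+1, (23|29)=+1; (−1)^{1·0·14}·(+1)^0·(+1)^1 = +1.
v=∞: -9615506017 < 0 and 96577 > 0  ⇒  (a,b)_∞ = +1.
v=2: v_2(a)=10, v_2(b)=2; units ≡ 7, 1 (mod 8); ε·ε+αω+βω = 1·0+10·0+2·0 ≡ 0  ⇒  (a,b)_2 = +1.
v=13: a=13^-1·(≡3), b=13^1·(≡7) mod 13; (3|13)=+1, (7|13)=-1; (−1)^{-1·1·6}·(+1)^1·(-1)^-1 = -1.
v=5: a=5^2·(≡3), b=5^-2·(≡2) mod 5; (3|5)=-1, (2|5)=-1; (−1)^{2·-2·2}·(-1)^-2·(-1)^2 = +1.
v=23: a=23^5·(≡6), b=23^3·(≡16) mod 23; (6|23)=+1, (16|23)=+1; (−1)^{5·3·11}·(+1)^3·(+1)^5 = -1.
v=17: a=17^3·(≡8), b=17^1·(≡5) mod 17; (8|17)=+1, (5|17)=-1; (−1)^{3·1·8}·(+1)^1·(-1)^3 = -1.
v=43: a=43^1·(≡7), b=43^0·(≡19) mod 43; (7|43)=-1, (19|43)=-1; (−1)^{1·0·21}·(-1)^0·(-1)^1 = -1.
v=37: a=37^-1·(≡6), b=37^0·(≡33) mod 37; (6|37)=-1, (33|37)=+1; (−1)^{-1·0·18}·(-1)^0·(+1)^-1 = +1.
v=41: a=41^1·(≡13), b=41^0·(≡28) mod 41; (13|41)=-1, (28|41)=-1; (−1)^{1·0·20}·(-1)^0·(-1)^1 = -1.
(-9615506017, 96577 / ℚ) ramifies at {13, 17, 19, 23, 41, 43}: a division algebra.

[13, 17, 19, 23, 41, 43]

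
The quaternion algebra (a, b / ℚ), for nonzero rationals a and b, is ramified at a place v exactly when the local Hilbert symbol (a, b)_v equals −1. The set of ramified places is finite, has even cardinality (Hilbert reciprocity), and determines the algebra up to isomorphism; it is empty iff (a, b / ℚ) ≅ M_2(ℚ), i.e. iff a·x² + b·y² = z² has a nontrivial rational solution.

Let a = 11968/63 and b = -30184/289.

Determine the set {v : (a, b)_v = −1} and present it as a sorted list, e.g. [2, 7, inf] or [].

[2, 7]

(a, b) ≡ (1309, -154) mod (ℚ^×)²; places V = {2, 3, 7, 11, 17, ∞}.
(a,b)_∞: sgn(1309)=+, sgn(-154)=−, so +1.
(a,b)_2: α=6, β=3; u≡5, v≡3 (mod 8); ε(u)ε(v)=0·1, αω(v)=6·1, βω(u)=3·1; sum ≡ 1  ⇒  -1.
(a,b)_11: α=1, u≡4; β=1, v≡2 (mod 11); (4|11)=+1, (2|11)=-1; sign (−1)^1·+1^1·-1^1 = +1.
(a,b)_17: α=1, u≡2; β=-2, v≡8 (mod 17); (2|17)=+1, (8|17)=+1; sign (−1)^0·+1^-2·+1^1 = +1.
(a,b)_3: α=-2, u≡1; β=0, v≡2 (mod 3); (1|3)=+1, (2|3)=-1; sign (−1)^0·+1^0·-1^-2 = +1.
(a,b)_7: α=-1, u≡6; β=3, v≡5 (mod 7); (6|7)=-1, (5|7)=-1; sign (−1)^1·-1^3·-1^-1 = -1.
|Ram(1309, -154)| = 2, even; anisotropic at {2, 7}.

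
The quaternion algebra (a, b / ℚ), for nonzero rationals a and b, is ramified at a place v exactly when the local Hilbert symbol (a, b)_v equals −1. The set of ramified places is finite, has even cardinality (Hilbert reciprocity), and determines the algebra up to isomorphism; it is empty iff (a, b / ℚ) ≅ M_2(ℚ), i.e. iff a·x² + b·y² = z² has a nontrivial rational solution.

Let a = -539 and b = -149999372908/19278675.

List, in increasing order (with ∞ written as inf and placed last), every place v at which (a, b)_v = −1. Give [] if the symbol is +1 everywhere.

[17, inf]

Mod squares: a ≡ -11, b ≡ -561. Check v ∈ {∞, 2, 3, 5, 7, 11, 13, 17}.
v=17: a=17^0·(≡5), b=17^5·(≡8) mod 17; (5|17)=-1, (8|17)=+1; (−1)^{0·5·8}·(-1)^5·(+1)^0 = -1.
v=13: a=13^0·(≡7), b=13^-4·(≡8) mod 13; (7|13)=-1, (8|13)=-1; (−1)^{0·-4·6}·(-1)^-4·(-1)^0 = +1.
v=11: a=11^1·(≡6), b=11^1·(≡5) mod 11; (6|11)=-1, (5|11)=+1; (−1)^{1·1·5}·(-1)^1·(+1)^1 = +1.
v=7: a=7^2·(≡3), b=7^4·(≡6) mod 7; (3|7)=-1, (6|7)=-1; (−1)^{2·4·3}·(-1)^4·(-1)^2 = +1.
v=2: v_2(a)=0, v_2(b)=2; units ≡ 5, 7 (mod 8); ε·ε+αω+βω = 0·1+0·0+2·1 ≡ 0  ⇒  (a,b)_2 = +1.
v=3: a=3^0·(≡1), b=3^-3·(≡2) mod 3; (1|3)=+1, (2|3)=-1; (−1)^{0·-3·1}·(+1)^-3·(-1)^0 = +1.
v=5: a=5^0·(≡1), b=5^-2·(≡1) mod 5; (1|5)=+1, (1|5)=+1; (−1)^{0·-2·2}·(+1)^-2·(+1)^0 = +1.
v=∞: -11 < 0 and -561 < 0  ⇒  (a,b)_∞ = -1.
Ram(-11, -561) = {17, ∞}; no ℚ_17-point on the conic.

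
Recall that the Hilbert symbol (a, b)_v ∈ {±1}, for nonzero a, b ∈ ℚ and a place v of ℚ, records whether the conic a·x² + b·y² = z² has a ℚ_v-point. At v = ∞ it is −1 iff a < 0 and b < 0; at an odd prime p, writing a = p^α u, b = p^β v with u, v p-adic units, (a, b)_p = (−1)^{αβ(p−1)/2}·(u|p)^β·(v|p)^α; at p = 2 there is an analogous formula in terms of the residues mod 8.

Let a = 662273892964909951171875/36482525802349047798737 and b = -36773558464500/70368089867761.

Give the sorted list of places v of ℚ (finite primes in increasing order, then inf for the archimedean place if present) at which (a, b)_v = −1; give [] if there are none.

[2, 5]

Mod squares: a ≡ 187, b ≡ -1045. Check v ∈ {∞, 2, 3, 5, 7, 11, 13, 17, 19, 29, 31, 37, 43}.
v=7: a=7^0·(≡3), b=7^-2·(≡6) mod 7; (3|7)=-1, (6|7)=-1; (−1)^{0·-2·3}·(-1)^-2·(-1)^0 = +1.
v=29: a=29^-4·(≡25), b=29^-2·(≡9) mod 29; (25|29)=+1, (9|29)=+1; (−1)^{-4·-2·14}·(+1)^-2·(+1)^-4 = +1.
v=5: a=5^10·(≡2), b=5^3·(≡4) mod 5; (2|5)=-1, (4|5)=+1; (−1)^{10·3·2}·(-1)^3·(+1)^10 = -1.
v=3: a=3^4·(≡1), b=3^2·(≡2) mod 3; (1|3)=+1, (2|3)=-1; (−1)^{4·2·1}·(+1)^2·(-1)^4 = +1.
v=13: a=13^6·(≡11), b=13^4·(≡7) mod 13; (11|13)=-1, (7|13)=-1; (−1)^{6·4·6}·(-1)^4·(-1)^6 = +1.
v=∞: 187 > 0 and -1045 < 0  ⇒  (a,b)_∞ = +1.
v=43: a=43^-4·(≡17), b=43^-2·(≡12) mod 43; (17|43)=+1, (12|43)=-1; (−1)^{-4·-2·21}·(+1)^-2·(-1)^-4 = +1.
v=37: a=37^0·(≡18), b=37^2·(≡36) mod 37; (18|37)=-1, (36|37)=+1; (−1)^{0·2·18}·(-1)^2·(+1)^0 = +1.
v=2: v_2(a)=0, v_2(b)=2; units ≡ 3, 3 (mod 8); ε·ε+αω+βω = 1·1+0·1+2·1 ≡ 1  ⇒  (a,b)_2 = -1.
v=11: a=11^3·(≡7), b=11^1·(≡5) mod 11; (7|11)=-1, (5|11)=+1; (−1)^{3·1·5}·(-1)^1·(+1)^3 = +1.
v=31: a=31^-6·(≡18), b=31^-4·(≡10) mod 31; (18|31)=+1, (10|31)=+1; (−1)^{-6·-4·15}·(+1)^-4·(+1)^-6 = +1.
v=17: a=17^-1·(≡14), b=17^0·(≡13) mod 17; (14|17)=-1, (13|17)=+1; (−1)^{-1·0·8}·(-1)^0·(+1)^-1 = +1.
v=19: a=19^4·(≡17), b=19^1·(≡12) mod 19; (17|19)=+1, (12|19)=-1; (−1)^{4·1·9}·(+1)^1·(-1)^4 = +1.
|Ram(187, -1045)| = 2, even; anisotropic at {2, 5}.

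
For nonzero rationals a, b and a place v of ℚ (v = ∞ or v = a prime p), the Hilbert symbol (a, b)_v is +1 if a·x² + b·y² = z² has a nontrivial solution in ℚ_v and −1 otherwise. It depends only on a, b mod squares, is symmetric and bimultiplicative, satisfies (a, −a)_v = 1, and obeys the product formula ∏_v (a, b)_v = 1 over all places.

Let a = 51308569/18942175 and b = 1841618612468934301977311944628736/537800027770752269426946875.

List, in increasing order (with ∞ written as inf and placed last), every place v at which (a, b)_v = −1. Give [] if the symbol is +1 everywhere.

Mod squares: a ≡ 7, b ≡ 190190. Check v ∈ {∞, 2, 3, 5, 7, 11, 13, 17, 19, 29, 37, 47}.
v=17: a=17^0·(≡7), b=17^-2·(≡12) mod 17; (7|17)=-1, (12|17)=-1; (−1)^{0·-2·8}·(-1)^-2·(-1)^0 = +1.
v=13: a=13^2·(≡5), b=13^7·(≡5) mod 13; (5|13)=-1, (5|13)=-1; (−1)^{2·7·6}·(-1)^7·(-1)^2 = -1.
v=∞: 7 > 0 and 190190 > 0  ⇒  (a,b)_∞ = +1.
v=11: a=11^0·(≡7), b=11^3·(≡3) mod 11; (7|11)=-1, (3|11)=+1; (−1)^{0·3·5}·(-1)^3·(+1)^0 = -1.
v=29: a=29^2·(≡24), b=29^6·(≡21) mod 29; (24|29)=+1, (21|29)=-1; (−1)^{2·6·14}·(+1)^6·(-1)^2 = +1.
v=2: v_2(a)=0, v_2(b)=9; units ≡ 7, 7 (mod 8); ε·ε+αω+βω = 1·1+0·0+9·0 ≡ 1  ⇒  (a,b)_2 = -1.
v=7: a=7^-3·(≡2), b=7^-9·(≡5) mod 7; (2|7)=+1, (5|7)=-1; (−1)^{-3·-9·3}·(+1)^-9·(-1)^-3 = +1.
v=37: a=37^0·(≡9), b=37^-2·(≡36) mod 37; (9|37)=+1, (36|37)=+1; (−1)^{0·-2·18}·(+1)^-2·(+1)^0 = +1.
v=3: a=3^0·(≡1), b=3^4·(≡2) mod 3; (1|3)=+1, (2|3)=-1; (−1)^{0·4·1}·(+1)^4·(-1)^0 = +1.
v=47: a=47^-2·(≡6), b=47^-6·(≡37) mod 47; (6|47)=+1, (37|47)=+1; (−1)^{-2·-6·23}·(+1)^-6·(+1)^-2 = +1.
v=5: a=5^-2·(≡2), b=5^-5·(≡2) mod 5; (2|5)=-1, (2|5)=-1; (−1)^{-2·-5·2}·(-1)^-5·(-1)^-2 = -1.
v=19: a=19^2·(≡6), b=19^7·(≡6) mod 19; (6|19)=+1, (6|19)=+1; (−1)^{2·7·9}·(+1)^7·(+1)^2 = +1.
(7, 190190 / ℚ) ramifies at {2, 5, 11, 13}: a division algebra.

[2, 5, 11, 13]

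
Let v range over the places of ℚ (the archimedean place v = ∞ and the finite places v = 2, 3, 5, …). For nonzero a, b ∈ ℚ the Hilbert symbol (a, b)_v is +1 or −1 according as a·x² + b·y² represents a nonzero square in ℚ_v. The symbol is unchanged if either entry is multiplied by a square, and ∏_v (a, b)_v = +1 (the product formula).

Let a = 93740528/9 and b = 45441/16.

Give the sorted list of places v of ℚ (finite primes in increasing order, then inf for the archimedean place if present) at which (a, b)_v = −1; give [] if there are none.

[3, 11, 17, 19, 29, 31]

(a, b) ≡ (119567, 561) mod (ℚ^×)²; places V = {2, 3, 7, 11, 17, 19, 29, 31, ∞}.
(a,b)_3: α=-2, u≡2; β=5, v≡1 (mod 3); (2|3)=-1, (1|3)=+1; sign (−1)^0·-1^5·+1^-2 = -1.
(a,b)_19: α=1, u≡17; β=0, v≡15 (mod 19); (17|19)=+1, (15|19)=-1; sign (−1)^0·+1^0·-1^1 = -1.
(a,b)_11: α=0, u≡10; β=1, v≡10 (mod 11); (10|11)=-1, (10|11)=-1; sign (−1)^0·-1^1·-1^0 = -1.
(a,b)_29: α=1, u≡7; β=0, v≡18 (mod 29); (7|29)=+1, (18|29)=-1; sign (−1)^0·+1^0·-1^1 = -1.
(a,b)_31: α=1, u≡13; β=0, v≡21 (mod 31); (13|31)=-1, (21|31)=-1; sign (−1)^0·-1^0·-1^1 = -1.
(a,b)_7: α=3, u≡1; β=0, v≡2 (mod 7); (1|7)=+1, (2|7)=+1; sign (−1)^0·+1^0·+1^3 = +1.
(a,b)_2: α=4, β=-4; u≡7, v≡1 (mod 8); ε(u)ε(v)=1·0, αω(v)=4·0, βω(u)=-4·0; sum ≡ 0  ⇒  +1.
(a,b)_∞: sgn(119567)=+, sgn(561)=+, so +1.
(a,b)_17: α=0, u≡7; β=1, v≡13 (mod 17); (7|17)=-1, (13|17)=+1; sign (−1)^0·-1^1·+1^0 = -1.
Ram(119567, 561) = {3, 11, 17, 19, 29, 31}; no ℚ_3-point on the conic.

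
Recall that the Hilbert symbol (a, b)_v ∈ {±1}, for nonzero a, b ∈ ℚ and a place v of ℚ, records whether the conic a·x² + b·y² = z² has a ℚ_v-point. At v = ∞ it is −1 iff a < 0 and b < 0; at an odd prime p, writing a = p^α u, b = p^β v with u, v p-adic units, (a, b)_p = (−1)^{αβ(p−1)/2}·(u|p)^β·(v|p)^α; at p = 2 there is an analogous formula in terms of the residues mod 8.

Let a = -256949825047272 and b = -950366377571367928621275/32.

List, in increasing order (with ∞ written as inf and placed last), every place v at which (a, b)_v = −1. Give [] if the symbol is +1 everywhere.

(a, b) ≡ (-4522, -53382) mod (ℚ^×)²; places V = {2, 3, 5, 7, 17, 19, 31, 41, ∞}.
(a,b)_41: α=2, u≡11; β=3, v≡40 (mod 41); (11|41)=-1, (40|41)=+1; sign (−1)^0·-1^3·+1^2 = -1.
(a,b)_19: α=3, u≡1; β=4, v≡12 (mod 19); (1|19)=+1, (12|19)=-1; sign (−1)^0·+1^4·-1^3 = -1.
(a,b)_17: α=3, u≡3; β=4, v≡1 (mod 17); (3|17)=-1, (1|17)=+1; sign (−1)^0·-1^4·+1^3 = +1.
(a,b)_7: α=1, u≡3; β=1, v≡2 (mod 7); (3|7)=-1, (2|7)=+1; sign (−1)^1·-1^1·+1^1 = +1.
(a,b)_5: α=0, u≡3; β=2, v≡2 (mod 5); (3|5)=-1, (2|5)=-1; sign (−1)^0·-1^2·-1^0 = +1.
(a,b)_2: α=3, β=-5; u≡3, v≡5 (mod 8); ε(u)ε(v)=1·0, αω(v)=3·1, βω(u)=-5·1; sum ≡ 0  ⇒  +1.
(a,b)_3: α=4, u≡2; β=5, v≡2 (mod 3); (2|3)=-1, (2|3)=-1; sign (−1)^0·-1^5·-1^4 = -1.
(a,b)_31: α=0, u≡1; β=3, v≡2 (mod 31); (1|31)=+1, (2|31)=+1; sign (−1)^0·+1^3·+1^0 = +1.
(a,b)_∞: sgn(-4522)=−, sgn(-53382)=−, so -1.
(-4522, -53382 / ℚ) ramifies at {3, 19, 41, ∞}: a division algebra.

[3, 19, 41, inf]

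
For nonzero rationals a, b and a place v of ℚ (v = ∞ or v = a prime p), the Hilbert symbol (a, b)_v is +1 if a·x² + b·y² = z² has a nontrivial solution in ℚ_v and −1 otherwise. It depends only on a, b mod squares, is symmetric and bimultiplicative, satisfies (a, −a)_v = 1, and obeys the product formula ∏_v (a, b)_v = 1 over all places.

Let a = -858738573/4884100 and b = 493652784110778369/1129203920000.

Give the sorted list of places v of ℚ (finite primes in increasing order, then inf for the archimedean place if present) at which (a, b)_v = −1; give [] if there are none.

[2, 19]

(a, b) ≡ (-133, 2) mod (ℚ^×)²; places V = {2, 3, 5, 7, 11, 13, 17, 19, ∞}.
(a,b)_7: α=3, u≡4; β=6, v≡4 (mod 7); (4|7)=+1, (4|7)=+1; sign (−1)^0·+1^6·+1^3 = +1.
(a,b)_2: α=-2, β=-7; u≡3, v≡1 (mod 8); ε(u)ε(v)=1·0, αω(v)=-2·0, βω(u)=-7·1; sum ≡ 1  ⇒  -1.
(a,b)_19: α=1, u≡2; β=2, v≡2 (mod 19); (2|19)=-1, (2|19)=-1; sign (−1)^0·-1^2·-1^1 = -1.
(a,b)_13: α=-2, u≡9; β=-2, v≡8 (mod 13); (9|13)=+1, (8|13)=-1; sign (−1)^0·+1^-2·-1^-2 = +1.
(a,b)_17: α=-2, u≡11; β=-4, v≡9 (mod 17); (11|17)=-1, (9|17)=+1; sign (−1)^0·-1^-4·+1^-2 = +1.
(a,b)_3: α=2, u≡2; β=8, v≡2 (mod 3); (2|3)=-1, (2|3)=-1; sign (−1)^0·-1^8·-1^2 = +1.
(a,b)_∞: sgn(-133)=−, sgn(2)=+, so +1.
(a,b)_11: α=4, u≡10; β=6, v≡2 (mod 11); (10|11)=-1, (2|11)=-1; sign (−1)^0·-1^6·-1^4 = +1.
(a,b)_5: α=-2, u≡3; β=-4, v≡2 (mod 5); (3|5)=-1, (2|5)=-1; sign (−1)^0·-1^-4·-1^-2 = +1.
Ram(-133, 2) = {2, 19}; no ℚ_2-point on the conic.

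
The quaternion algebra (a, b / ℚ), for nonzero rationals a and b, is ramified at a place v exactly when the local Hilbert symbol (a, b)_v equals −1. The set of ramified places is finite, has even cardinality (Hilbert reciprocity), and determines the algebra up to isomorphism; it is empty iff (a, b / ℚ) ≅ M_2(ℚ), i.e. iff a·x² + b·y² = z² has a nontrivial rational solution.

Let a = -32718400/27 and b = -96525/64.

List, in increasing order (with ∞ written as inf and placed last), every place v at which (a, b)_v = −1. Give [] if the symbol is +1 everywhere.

Mod squares: a ≡ -3, b ≡ -429. Check v ∈ {∞, 2, 3, 5, 11, 13}.
v=2: v_2(a)=6, v_2(b)=-6; units ≡ 5, 3 (mod 8); ε·ε+αω+βω = 0·1+6·1+-6·1 ≡ 0  ⇒  (a,b)_2 = +1.
v=∞: -3 < 0 and -429 < 0  ⇒  (a,b)_∞ = -1.
v=3: a=3^-3·(≡2), b=3^3·(≡1) mod 3; (2|3)=-1, (1|3)=+1; (−1)^{-3·3·1}·(-1)^3·(+1)^-3 = +1.
v=11: a=11^2·(≡7), b=11^1·(≡4) mod 11; (7|11)=-1, (4|11)=+1; (−1)^{2·1·5}·(-1)^1·(+1)^2 = -1.
v=13: a=13^2·(≡9), b=13^1·(≡2) mod 13; (9|13)=+1, (2|13)=-1; (−1)^{2·1·6}·(+1)^1·(-1)^2 = +1.
v=5: a=5^2·(≡2), b=5^2·(≡1) mod 5; (2|5)=-1, (1|5)=+1; (−1)^{2·2·2}·(-1)^2·(+1)^2 = +1.
(-3, -429 / ℚ) ramifies at {11, ∞}: a division algebra.

[11, inf]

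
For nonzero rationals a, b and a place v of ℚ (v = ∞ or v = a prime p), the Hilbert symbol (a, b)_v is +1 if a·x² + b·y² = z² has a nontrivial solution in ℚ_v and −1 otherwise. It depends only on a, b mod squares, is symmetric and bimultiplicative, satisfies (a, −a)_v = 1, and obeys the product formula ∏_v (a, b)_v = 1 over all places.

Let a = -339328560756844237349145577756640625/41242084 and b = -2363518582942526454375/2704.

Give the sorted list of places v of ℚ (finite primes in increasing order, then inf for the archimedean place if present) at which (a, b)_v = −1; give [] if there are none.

(a, b) ≡ (-6892633, -7) mod (ℚ^×)²; places V = {2, 3, 5, 7, 11, 13, 17, 19, 23, 29, 31, 41, ∞}.
(a,b)_41: α=3, u≡15; β=2, v≡27 (mod 41); (15|41)=-1, (27|41)=-1; sign (−1)^0·-1^2·-1^3 = -1.
(a,b)_19: α=-2, u≡7; β=0, v≡18 (mod 19); (7|19)=+1, (18|19)=-1; sign (−1)^0·+1^0·-1^-2 = +1.
(a,b)_31: α=3, u≡25; β=2, v≡30 (mod 31); (25|31)=+1, (30|31)=-1; sign (−1)^0·+1^2·-1^3 = -1.
(a,b)_13: α=-4, u≡7; β=-2, v≡6 (mod 13); (7|13)=-1, (6|13)=-1; sign (−1)^0·-1^-2·-1^-4 = +1.
(a,b)_29: α=3, u≡7; β=2, v≡1 (mod 29); (7|29)=+1, (1|29)=+1; sign (−1)^0·+1^2·+1^3 = +1.
(a,b)_2: α=-2, β=-4; u≡7, v≡1 (mod 8); ε(u)ε(v)=1·0, αω(v)=-2·0, βω(u)=-4·0; sum ≡ 0  ⇒  +1.
(a,b)_11: α=1, u≡5; β=0, v≡9 (mod 11); (5|11)=+1, (9|11)=+1; sign (−1)^0·+1^0·+1^1 = +1.
(a,b)_23: α=4, u≡17; β=2, v≡12 (mod 23); (17|23)=-1, (12|23)=+1; sign (−1)^0·-1^2·+1^4 = +1.
(a,b)_∞: sgn(-6892633)=−, sgn(-7)=−, so -1.
(a,b)_17: α=5, u≡16; β=4, v≡14 (mod 17); (16|17)=+1, (14|17)=-1; sign (−1)^0·+1^4·-1^5 = -1.
(a,b)_3: α=4, u≡2; β=2, v≡2 (mod 3); (2|3)=-1, (2|3)=-1; sign (−1)^0·-1^2·-1^4 = +1.
(a,b)_7: α=2, u≡2; β=1, v≡6 (mod 7); (2|7)=+1, (6|7)=-1; sign (−1)^0·+1^1·-1^2 = +1.
(a,b)_5: α=8, u≡2; β=4, v≡2 (mod 5); (2|5)=-1, (2|5)=-1; sign (−1)^0·-1^4·-1^8 = +1.
(-6892633, -7 / ℚ) ramifies at {17, 31, 41, ∞}: a division algebra.

[17, 31, 41, inf]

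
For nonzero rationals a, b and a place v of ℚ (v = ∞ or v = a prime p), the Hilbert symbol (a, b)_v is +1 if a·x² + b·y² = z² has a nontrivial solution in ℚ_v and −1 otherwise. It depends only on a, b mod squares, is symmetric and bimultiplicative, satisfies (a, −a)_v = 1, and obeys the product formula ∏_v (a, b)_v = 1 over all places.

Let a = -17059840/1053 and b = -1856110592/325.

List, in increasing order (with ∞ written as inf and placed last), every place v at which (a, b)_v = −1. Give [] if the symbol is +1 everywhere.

Mod squares: a ≡ -1105, b ≡ -26. Check v ∈ {∞, 2, 3, 5, 7, 13, 17}.
v=2: v_2(a)=12, v_2(b)=17; units ≡ 7, 3 (mod 8); ε·ε+αω+βω = 1·1+12·1+17·0 ≡ 1  ⇒  (a,b)_2 = -1.
v=3: a=3^-4·(≡2), b=3^0·(≡1) mod 3; (2|3)=-1, (1|3)=+1; (−1)^{-4·0·1}·(-1)^0·(+1)^-4 = +1.
v=17: a=17^1·(≡10), b=17^2·(≡2) mod 17; (10|17)=-1, (2|17)=+1; (−1)^{1·2·8}·(-1)^2·(+1)^1 = +1.
v=13: a=13^-1·(≡7), b=13^-1·(≡11) mod 13; (7|13)=-1, (11|13)=-1; (−1)^{-1·-1·6}·(-1)^-1·(-1)^-1 = +1.
v=∞: -1105 < 0 and -26 < 0  ⇒  (a,b)_∞ = -1.
v=5: a=5^1·(≡4), b=5^-2·(≡1) mod 5; (4|5)=+1, (1|5)=+1; (−1)^{1·-2·2}·(+1)^-2·(+1)^1 = +1.
v=7: a=7^2·(≡2), b=7^2·(≡2) mod 7; (2|7)=+1, (2|7)=+1; (−1)^{2·2·3}·(+1)^2·(+1)^2 = +1.
(-1105, -26 / ℚ) ramifies at {2, ∞}: a division algebra.

[2, inf]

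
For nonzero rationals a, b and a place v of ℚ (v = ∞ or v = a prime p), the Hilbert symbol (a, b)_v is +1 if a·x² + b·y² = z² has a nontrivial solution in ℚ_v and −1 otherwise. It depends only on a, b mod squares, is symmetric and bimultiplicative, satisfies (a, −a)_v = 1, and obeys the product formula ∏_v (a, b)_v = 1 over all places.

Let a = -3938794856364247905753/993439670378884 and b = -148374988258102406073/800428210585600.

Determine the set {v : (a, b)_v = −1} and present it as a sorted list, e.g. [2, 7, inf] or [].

(a, b) ≡ (-57, -29393) mod (ℚ^×)²; places V = {2, 3, 5, 7, 13, 17, 19, 23, 31, ∞}.
(a,b)_∞: sgn(-57)=−, sgn(-29393)=−, so -1.
(a,b)_3: α=21, u≡2; β=16, v≡1 (mod 3); (2|3)=-1, (1|3)=+1; sign (−1)^0·-1^16·+1^21 = +1.
(a,b)_13: α=4, u≡7; β=3, v≡10 (mod 13); (7|13)=-1, (10|13)=+1; sign (−1)^0·-1^3·+1^4 = -1.
(a,b)_23: α=-4, u≡8; β=-2, v≡16 (mod 23); (8|23)=+1, (16|23)=+1; sign (−1)^0·+1^-2·+1^-4 = +1.
(a,b)_2: α=-2, β=-16; u≡7, v≡7 (mod 8); ε(u)ε(v)=1·1, αω(v)=-2·0, βω(u)=-16·0; sum ≡ 1  ⇒  -1.
(a,b)_17: α=2, u≡14; β=3, v≡12 (mod 17); (14|17)=-1, (12|17)=-1; sign (−1)^0·-1^3·-1^2 = -1.
(a,b)_7: α=4, u≡3; β=5, v≡4 (mod 7); (3|7)=-1, (4|7)=+1; sign (−1)^0·-1^5·+1^4 = -1.
(a,b)_19: α=1, u≡11; β=1, v≡1 (mod 19); (11|19)=+1, (1|19)=+1; sign (−1)^1·+1^1·+1^1 = -1.
(a,b)_31: α=-6, u≡2; β=-4, v≡15 (mod 31); (2|31)=+1, (15|31)=-1; sign (−1)^0·+1^-4·-1^-6 = +1.
(a,b)_5: α=0, u≡3; β=-2, v≡3 (mod 5); (3|5)=-1, (3|5)=-1; sign (−1)^0·-1^-2·-1^0 = +1.
(-57, -29393 / ℚ) ramifies at {2, 7, 13, 17, 19, ∞}: a division algebra.

[2, 7, 13, 17, 19, inf]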